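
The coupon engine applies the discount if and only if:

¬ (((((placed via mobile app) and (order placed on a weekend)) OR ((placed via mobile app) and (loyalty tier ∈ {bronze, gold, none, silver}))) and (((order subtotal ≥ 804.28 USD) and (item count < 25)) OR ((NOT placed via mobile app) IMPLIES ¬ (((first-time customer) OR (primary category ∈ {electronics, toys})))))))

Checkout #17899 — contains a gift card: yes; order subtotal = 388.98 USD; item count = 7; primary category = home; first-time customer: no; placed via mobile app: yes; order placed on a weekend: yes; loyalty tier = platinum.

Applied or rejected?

Rejected

Atomic conditions:
  placed via mobile app: yes → true
  order placed on a weekend: yes → true
  loyalty tier ∈ {bronze, gold, none, silver}: platinum is not in the set → false
  order subtotal ≥ 804.28 USD: 388.98 ≥ 804.28 is false
  item count < 25: 7 < 25 is true
  NOT placed via mobile app: yes → false
  first-time customer: no → false
  primary category ∈ {electronics, toys}: home is not in the set → false
Combine:
[1.1.1] true AND true = true
[1.1.2] true AND false = false
[1.1] true OR false = true
[1.2.1] false AND true = false
[1.2.2.2.1] false OR false = false
[1.2.2.2] NOT false = true
[1.2.2] false → true (antecedent false ⇒ implication holds) = true
[1.2] false OR true = true
[1] true AND true = true
[root] NOT true = false
Overall: false → rejected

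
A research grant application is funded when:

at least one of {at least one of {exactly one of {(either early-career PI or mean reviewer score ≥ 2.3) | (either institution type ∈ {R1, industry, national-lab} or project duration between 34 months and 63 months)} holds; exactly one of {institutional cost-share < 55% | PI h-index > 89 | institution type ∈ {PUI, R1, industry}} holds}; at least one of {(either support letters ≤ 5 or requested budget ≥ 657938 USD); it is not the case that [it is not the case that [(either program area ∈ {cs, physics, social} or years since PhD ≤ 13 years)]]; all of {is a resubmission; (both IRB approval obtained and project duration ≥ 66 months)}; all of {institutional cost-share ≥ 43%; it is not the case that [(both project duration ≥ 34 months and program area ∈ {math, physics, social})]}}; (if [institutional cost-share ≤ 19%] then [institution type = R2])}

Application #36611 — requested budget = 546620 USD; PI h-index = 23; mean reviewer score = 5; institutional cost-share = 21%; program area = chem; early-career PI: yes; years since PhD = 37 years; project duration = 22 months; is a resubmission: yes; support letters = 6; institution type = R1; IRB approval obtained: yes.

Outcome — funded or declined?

Atomic conditions:
  early-career PI: yes → true
  mean reviewer score ≥ 2.3: 5 ≥ 2.3 is true
  institution type ∈ {R1, industry, national-lab}: R1 is in the set → true
  project duration between 34 months and 63 months: 22 in [34, 63] is false
  institutional cost-share < 55%: 21 < 55 is true
  PI h-index > 89: 23 > 89 is false
  institution type ∈ {PUI, R1, industry}: R1 is in the set → true
  support letters ≤ 5: 6 ≤ 5 is false
  requested budget ≥ 657938 USD: 546620 ≥ 657938 is false
  program area ∈ {cs, physics, social}: chem is not in the set → false
  years since PhD ≤ 13 years: 37 ≤ 13 is false
  is a resubmission: yes → true
  IRB approval obtained: yes → true
  project duration ≥ 66 months: 22 ≥ 66 is false
  institutional cost-share ≥ 43%: 21 ≥ 43 is false
  project duration ≥ 34 months: 22 ≥ 34 is false
  program area ∈ {math, physics, social}: chem is not in the set → false
  institutional cost-share ≤ 19%: 21 ≤ 19 is false
  institution type = R2: R1 == R2 is false
Combine:
[1.1.1] true OR true = true
[1.1.2] true OR false = true
[1.1] exactly-one(true, true) = false
[1.2] exactly-one(true, false, true) = false
[1] false OR false = false
[2.1] false OR false = false
[2.2.1.1] false OR false = false
[2.2.1] NOT false = true
[2.2] NOT true = false
[2.3.2] true AND false = false
[2.3] true AND false = false
[2.4.2.1] false AND false = false
[2.4.2] NOT false = true
[2.4] false AND true = false
[2] false OR false OR false OR false = false
[3] false → false (antecedent false ⇒ implication holds) = true
[root] false OR false OR true = true
Overall: true → funded

Funded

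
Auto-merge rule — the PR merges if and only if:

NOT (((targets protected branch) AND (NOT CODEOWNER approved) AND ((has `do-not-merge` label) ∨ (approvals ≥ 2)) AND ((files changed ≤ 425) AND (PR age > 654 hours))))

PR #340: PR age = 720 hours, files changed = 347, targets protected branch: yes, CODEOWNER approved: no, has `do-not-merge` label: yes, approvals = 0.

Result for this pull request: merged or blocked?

Blocked

Atomic conditions:
  targets protected branch: yes → true
  NOT CODEOWNER approved: no → true
  has `do-not-merge` label: yes → true
  approvals ≥ 2: 0 ≥ 2 is false
  files changed ≤ 425: 347 ≤ 425 is true
  PR age > 654 hours: 720 > 654 is true
Combine:
[1.3] true OR false = true
[1.4] true AND true = true
[1] true AND true AND true AND true = true
[root] NOT true = false
Overall: false → blocked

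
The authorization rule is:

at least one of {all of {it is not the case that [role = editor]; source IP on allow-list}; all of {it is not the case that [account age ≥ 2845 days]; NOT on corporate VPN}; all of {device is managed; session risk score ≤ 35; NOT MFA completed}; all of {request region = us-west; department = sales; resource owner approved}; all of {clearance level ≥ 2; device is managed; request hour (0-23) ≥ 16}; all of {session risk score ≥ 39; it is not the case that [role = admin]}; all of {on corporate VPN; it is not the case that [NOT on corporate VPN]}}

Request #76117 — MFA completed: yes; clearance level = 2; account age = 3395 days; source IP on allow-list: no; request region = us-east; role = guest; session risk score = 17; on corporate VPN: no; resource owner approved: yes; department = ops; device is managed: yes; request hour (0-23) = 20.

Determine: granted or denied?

Granted

Atomic conditions:
  role = editor: guest == editor is false
  source IP on allow-list: no → false
  account age ≥ 2845 days: 3395 ≥ 2845 is true
  NOT on corporate VPN: no → true
  device is managed: yes → true
  session risk score ≤ 35: 17 ≤ 35 is true
  NOT MFA completed: yes → false
  request region = us-west: us-east == us-west is false
  department = sales: ops == sales is false
  resource owner approved: yes → true
  clearance level ≥ 2: 2 ≥ 2 is true
  request hour (0-23) ≥ 16: 20 ≥ 16 is true
  session risk score ≥ 39: 17 ≥ 39 is false
  role = admin: guest == admin is false
  on corporate VPN: no → false
Combine:
[1.1] NOT false = true
[1] true AND false = false
[2.1] NOT true = false
[2] false AND true = false
[3] true AND true AND false = false
[4] false AND false AND true = false
[5] true AND true AND true = true
[6.2] NOT false = true
[6] false AND true = false
[7.2] NOT true = false
[7] false AND false = false
[root] false OR false OR false OR false OR true OR false OR false = true
Overall: true → granted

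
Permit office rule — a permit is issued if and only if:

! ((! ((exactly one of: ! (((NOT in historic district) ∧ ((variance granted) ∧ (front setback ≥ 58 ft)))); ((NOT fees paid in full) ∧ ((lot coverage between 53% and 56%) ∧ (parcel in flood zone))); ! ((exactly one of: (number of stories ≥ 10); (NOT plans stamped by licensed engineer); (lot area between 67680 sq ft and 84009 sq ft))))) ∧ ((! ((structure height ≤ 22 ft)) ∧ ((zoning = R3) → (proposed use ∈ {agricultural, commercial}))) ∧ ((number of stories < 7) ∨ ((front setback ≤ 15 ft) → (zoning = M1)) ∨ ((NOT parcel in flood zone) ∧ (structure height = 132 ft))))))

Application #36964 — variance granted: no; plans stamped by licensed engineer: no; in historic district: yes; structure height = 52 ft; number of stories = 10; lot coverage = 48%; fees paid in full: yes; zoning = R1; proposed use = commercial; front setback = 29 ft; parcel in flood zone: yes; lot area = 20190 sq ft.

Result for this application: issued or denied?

Atomic conditions:
  NOT in historic district: yes → false
  variance granted: no → false
  front setback ≥ 58 ft: 29 ≥ 58 is false
  NOT fees paid in full: yes → false
  lot coverage between 53% and 56%: 48 in [53, 56] is false
  parcel in flood zone: yes → true
  number of stories ≥ 10: 10 ≥ 10 is true
  NOT plans stamped by licensed engineer: no → true
  lot area between 67680 sq ft and 84009 sq ft: 20190 in [67680, 84009] is false
  structure height ≤ 22 ft: 52 ≤ 22 is false
  zoning = R3: R1 == R3 is false
  proposed use ∈ {agricultural, commercial}: commercial is in the set → true
  number of stories < 7: 10 < 7 is false
  front setback ≤ 15 ft: 29 ≤ 15 is false
  zoning = M1: R1 == M1 is false
  NOT parcel in flood zone: yes → false
  structure height = 132 ft: 52 == 132 is false
Combine:
[1.1.1.1.1.2] false AND false = false
[1.1.1.1.1] false AND false = false
[1.1.1.1] NOT false = true
[1.1.1.2.2] false AND true = false
[1.1.1.2] false AND false = false
[1.1.1.3.1] exactly-one(true, true, false) = false
[1.1.1.3] NOT false = true
[1.1.1] exactly-one(true, false, true) = false
[1.1] NOT false = true
[1.2.1.1] NOT false = true
[1.2.1.2] false → true (antecedent false ⇒ implication holds) = true
[1.2.1] true AND true = true
[1.2.2.2] false → false (antecedent false ⇒ implication holds) = true
[1.2.2.3] false AND false = false
[1.2.2] false OR true OR false = true
[1.2] true AND true = true
[1] true AND true = true
[root] NOT true = false
Overall: false → denied

Denied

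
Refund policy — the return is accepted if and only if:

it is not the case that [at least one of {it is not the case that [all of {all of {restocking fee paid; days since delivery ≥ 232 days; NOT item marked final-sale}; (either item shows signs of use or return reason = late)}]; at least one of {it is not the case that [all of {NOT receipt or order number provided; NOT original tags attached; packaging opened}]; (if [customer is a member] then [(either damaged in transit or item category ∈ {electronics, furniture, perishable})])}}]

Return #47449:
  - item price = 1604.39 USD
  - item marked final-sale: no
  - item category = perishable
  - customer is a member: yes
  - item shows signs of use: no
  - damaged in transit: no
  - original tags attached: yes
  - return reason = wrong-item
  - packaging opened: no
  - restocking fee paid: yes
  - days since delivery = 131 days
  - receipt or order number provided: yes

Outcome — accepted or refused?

Refused

Atomic conditions:
  restocking fee paid: yes → true
  days since delivery ≥ 232 days: 131 ≥ 232 is false
  NOT item marked final-sale: no → true
  item shows signs of use: no → false
  return reason = late: wrong-item == late is false
  NOT receipt or order number provided: yes → false
  NOT original tags attached: yes → false
  packaging opened: no → false
  customer is a member: yes → true
  damaged in transit: no → false
  item category ∈ {electronics, furniture, perishable}: perishable is in the set → true
Combine:
[1.1.1.1] true AND false AND true = false
[1.1.1.2] false OR false = false
[1.1.1] false AND false = false
[1.1] NOT false = true
[1.2.1.1] false AND false AND false = false
[1.2.1] NOT false = true
[1.2.2.2] false OR true = true
[1.2.2] true → true = true
[1.2] true OR true = true
[1] true OR true = true
[root] NOT true = false
Overall: false → refused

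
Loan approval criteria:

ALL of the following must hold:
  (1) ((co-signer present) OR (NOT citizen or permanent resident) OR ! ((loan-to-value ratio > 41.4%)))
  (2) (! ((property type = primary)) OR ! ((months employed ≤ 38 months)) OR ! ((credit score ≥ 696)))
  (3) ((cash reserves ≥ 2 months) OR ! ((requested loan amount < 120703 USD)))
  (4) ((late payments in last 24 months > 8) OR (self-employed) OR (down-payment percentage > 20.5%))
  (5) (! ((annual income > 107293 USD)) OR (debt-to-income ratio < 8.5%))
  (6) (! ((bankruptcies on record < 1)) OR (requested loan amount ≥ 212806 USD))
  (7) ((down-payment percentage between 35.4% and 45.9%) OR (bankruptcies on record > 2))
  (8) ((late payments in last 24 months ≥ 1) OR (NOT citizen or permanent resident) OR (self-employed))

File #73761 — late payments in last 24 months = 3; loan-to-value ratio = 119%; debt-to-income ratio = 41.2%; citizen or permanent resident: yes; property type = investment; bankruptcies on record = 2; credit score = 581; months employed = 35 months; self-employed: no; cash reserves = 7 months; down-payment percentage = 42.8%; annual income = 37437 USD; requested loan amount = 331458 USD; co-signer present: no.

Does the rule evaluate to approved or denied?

Atomic conditions:
  co-signer present: no → false
  NOT citizen or permanent resident: yes → false
  loan-to-value ratio > 41.4%: 119 > 41.4 is true
  property type = primary: investment == primary is false
  months employed ≤ 38 months: 35 ≤ 38 is true
  credit score ≥ 696: 581 ≥ 696 is false
  cash reserves ≥ 2 months: 7 ≥ 2 is true
  requested loan amount < 120703 USD: 331458 < 120703 is false
  late payments in last 24 months > 8: 3 > 8 is false
  self-employed: no → false
  down-payment percentage > 20.5%: 42.8 > 20.5 is true
  annual income > 107293 USD: 37437 > 107293 is false
  debt-to-income ratio < 8.5%: 41.2 < 8.5 is false
  bankruptcies on record < 1: 2 < 1 is false
  requested loan amount ≥ 212806 USD: 331458 ≥ 212806 is true
  down-payment percentage between 35.4% and 45.9%: 42.8 in [35.4, 45.9] is true
  bankruptcies on record > 2: 2 > 2 is false
  late payments in last 24 months ≥ 1: 3 ≥ 1 is true
Combine:
[1.3] NOT true = false
[1] false OR false OR false = false
[2.1] NOT false = true
[2.2] NOT true = false
[2.3] NOT false = true
[2] true OR false OR true = true
[3.2] NOT false = true
[3] true OR true = true
[4] false OR false OR true = true
[5.1] NOT false = true
[5] true OR false = true
[6.1] NOT false = true
[6] true OR true = true
[7] true OR false = true
[8] true OR false OR false = true
[root] false AND true AND true AND true AND true AND true AND true AND true = false
Overall: false → denied

Denied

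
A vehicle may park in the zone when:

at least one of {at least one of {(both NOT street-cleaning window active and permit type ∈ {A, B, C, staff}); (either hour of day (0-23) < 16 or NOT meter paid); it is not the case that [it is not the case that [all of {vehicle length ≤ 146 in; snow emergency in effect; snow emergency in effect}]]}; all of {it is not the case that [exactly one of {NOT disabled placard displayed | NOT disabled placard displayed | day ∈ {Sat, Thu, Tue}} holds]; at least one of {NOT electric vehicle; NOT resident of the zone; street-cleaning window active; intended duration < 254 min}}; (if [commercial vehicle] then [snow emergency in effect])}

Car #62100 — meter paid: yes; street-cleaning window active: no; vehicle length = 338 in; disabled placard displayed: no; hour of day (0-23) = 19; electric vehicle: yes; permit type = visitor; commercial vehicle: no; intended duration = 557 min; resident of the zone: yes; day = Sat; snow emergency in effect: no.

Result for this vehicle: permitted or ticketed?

Permitted

Atomic conditions:
  NOT street-cleaning window active: no → true
  permit type ∈ {A, B, C, staff}: visitor is not in the set → false
  hour of day (0-23) < 16: 19 < 16 is false
  NOT meter paid: yes → false
  vehicle length ≤ 146 in: 338 ≤ 146 is false
  snow emergency in effect: no → false
  NOT disabled placard displayed: no → true
  day ∈ {Sat, Thu, Tue}: Sat is in the set → true
  NOT electric vehicle: yes → false
  NOT resident of the zone: yes → false
  street-cleaning window active: no → false
  intended duration < 254 min: 557 < 254 is false
  commercial vehicle: no → false
Combine:
[1.1] true AND false = false
[1.2] false OR false = false
[1.3.1.1] false AND false AND false = false
[1.3.1] NOT false = true
[1.3] NOT true = false
[1] false OR false OR false = false
[2.1.1] exactly-one(true, true, true) = false
[2.1] NOT false = true
[2.2] false OR false OR false OR false = false
[2] true AND false = false
[3] false → false (antecedent false ⇒ implication holds) = true
[root] false OR false OR true = true
Overall: true → permitted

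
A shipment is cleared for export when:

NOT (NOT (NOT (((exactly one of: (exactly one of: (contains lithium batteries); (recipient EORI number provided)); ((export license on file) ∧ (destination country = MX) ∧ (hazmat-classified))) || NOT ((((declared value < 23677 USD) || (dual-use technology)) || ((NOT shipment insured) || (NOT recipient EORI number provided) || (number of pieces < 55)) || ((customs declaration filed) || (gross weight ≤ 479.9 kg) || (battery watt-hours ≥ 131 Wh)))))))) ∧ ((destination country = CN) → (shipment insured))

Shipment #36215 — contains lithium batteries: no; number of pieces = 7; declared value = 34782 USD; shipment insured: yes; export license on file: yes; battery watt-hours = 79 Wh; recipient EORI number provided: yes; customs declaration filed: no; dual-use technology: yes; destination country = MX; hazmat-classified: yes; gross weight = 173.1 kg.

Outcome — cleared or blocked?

Cleared

Atomic conditions:
  contains lithium batteries: no → false
  recipient EORI number provided: yes → true
  export license on file: yes → true
  destination country = MX: MX == MX is true
  hazmat-classified: yes → true
  declared value < 23677 USD: 34782 < 23677 is false
  dual-use technology: yes → true
  NOT shipment insured: yes → false
  NOT recipient EORI number provided: yes → false
  number of pieces < 55: 7 < 55 is true
  customs declaration filed: no → false
  gross weight ≤ 479.9 kg: 173.1 ≤ 479.9 is true
  battery watt-hours ≥ 131 Wh: 79 ≥ 131 is false
  destination country = CN: MX == CN is false
  shipment insured: yes → true
Combine:
[1.1.1.1.1.1] exactly-one(false, true) = true
[1.1.1.1.1.2] true AND true AND true = true
[1.1.1.1.1] exactly-one(true, true) = false
[1.1.1.1.2.1.1] false OR true = true
[1.1.1.1.2.1.2] false OR false OR true = true
[1.1.1.1.2.1.3] false OR true OR false = true
[1.1.1.1.2.1] true OR true OR true = true
[1.1.1.1.2] NOT true = false
[1.1.1.1] false OR false = false
[1.1.1] NOT false = true
[1.1] NOT true = false
[1] NOT false = true
[2] false → true (antecedent false ⇒ implication holds) = true
[root] true AND true = true
Overall: true → cleared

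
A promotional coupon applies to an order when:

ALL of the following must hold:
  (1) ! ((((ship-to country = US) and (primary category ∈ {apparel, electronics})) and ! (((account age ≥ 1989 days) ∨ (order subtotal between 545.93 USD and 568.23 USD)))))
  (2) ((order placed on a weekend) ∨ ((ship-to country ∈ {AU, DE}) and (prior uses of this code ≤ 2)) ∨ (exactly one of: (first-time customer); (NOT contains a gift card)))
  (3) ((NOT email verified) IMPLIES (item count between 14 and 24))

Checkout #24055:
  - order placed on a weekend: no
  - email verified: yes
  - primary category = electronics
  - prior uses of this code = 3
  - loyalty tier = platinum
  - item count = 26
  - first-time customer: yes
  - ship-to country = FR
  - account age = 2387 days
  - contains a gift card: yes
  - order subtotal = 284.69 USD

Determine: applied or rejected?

Applied

Atomic conditions:
  ship-to country = US: FR == US is false
  primary category ∈ {apparel, electronics}: electronics is in the set → true
  account age ≥ 1989 days: 2387 ≥ 1989 is true
  order subtotal between 545.93 USD and 568.23 USD: 284.69 in [545.93, 568.23] is false
  order placed on a weekend: no → false
  ship-to country ∈ {AU, DE}: FR is not in the set → false
  prior uses of this code ≤ 2: 3 ≤ 2 is false
  first-time customer: yes → true
  NOT contains a gift card: yes → false
  NOT email verified: yes → false
  item count between 14 and 24: 26 in [14, 24] is false
Combine:
[1.1.1] false AND true = false
[1.1.2.1] true OR false = true
[1.1.2] NOT true = false
[1.1] false AND false = false
[1] NOT false = true
[2.2] false AND false = false
[2.3] exactly-one(true, false) = true
[2] false OR false OR true = true
[3] false → false (antecedent false ⇒ implication holds) = true
[root] true AND true AND true = true
Overall: true → applied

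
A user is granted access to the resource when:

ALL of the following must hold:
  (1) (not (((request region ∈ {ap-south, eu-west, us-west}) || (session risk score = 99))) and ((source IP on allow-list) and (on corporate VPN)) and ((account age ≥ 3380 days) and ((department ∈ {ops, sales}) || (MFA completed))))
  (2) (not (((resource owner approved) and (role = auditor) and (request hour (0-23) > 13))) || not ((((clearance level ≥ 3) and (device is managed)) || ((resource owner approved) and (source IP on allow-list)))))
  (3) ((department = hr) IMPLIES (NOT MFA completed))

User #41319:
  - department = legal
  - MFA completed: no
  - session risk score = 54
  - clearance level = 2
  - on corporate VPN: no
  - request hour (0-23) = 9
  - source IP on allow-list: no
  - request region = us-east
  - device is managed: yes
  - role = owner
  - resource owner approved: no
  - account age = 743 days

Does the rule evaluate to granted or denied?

Denied

Atomic conditions:
  request region ∈ {ap-south, eu-west, us-west}: us-east is not in the set → false
  session risk score = 99: 54 == 99 is false
  source IP on allow-list: no → false
  on corporate VPN: no → false
  account age ≥ 3380 days: 743 ≥ 3380 is false
  department ∈ {ops, sales}: legal is not in the set → false
  MFA completed: no → false
  resource owner approved: no → false
  role = auditor: owner == auditor is false
  request hour (0-23) > 13: 9 > 13 is false
  clearance level ≥ 3: 2 ≥ 3 is false
  device is managed: yes → true
  department = hr: legal == hr is false
  NOT MFA completed: no → true
Combine:
[1.1.1] false OR false = false
[1.1] NOT false = true
[1.2] false AND false = false
[1.3.2] false OR false = false
[1.3] false AND false = false
[1] true AND false AND false = false
[2.1.1] false AND false AND false = false
[2.1] NOT false = true
[2.2.1.1] false AND true = false
[2.2.1.2] false AND false = false
[2.2.1] false OR false = false
[2.2] NOT false = true
[2] true OR true = true
[3] false → true (antecedent false ⇒ implication holds) = true
[root] false AND true AND true = false
Overall: false → denied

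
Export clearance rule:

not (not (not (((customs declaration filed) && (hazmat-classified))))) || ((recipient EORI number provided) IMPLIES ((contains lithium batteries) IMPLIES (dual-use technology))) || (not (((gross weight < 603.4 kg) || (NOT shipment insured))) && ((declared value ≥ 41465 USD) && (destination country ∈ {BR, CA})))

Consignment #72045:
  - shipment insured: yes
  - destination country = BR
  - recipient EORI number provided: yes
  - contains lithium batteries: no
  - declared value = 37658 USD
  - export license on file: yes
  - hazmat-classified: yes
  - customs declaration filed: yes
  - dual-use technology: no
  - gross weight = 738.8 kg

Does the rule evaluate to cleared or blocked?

Cleared

Atomic conditions:
  customs declaration filed: yes → true
  hazmat-classified: yes → true
  recipient EORI number provided: yes → true
  contains lithium batteries: no → false
  dual-use technology: no → false
  gross weight < 603.4 kg: 738.8 < 603.4 is false
  NOT shipment insured: yes → false
  declared value ≥ 41465 USD: 37658 ≥ 41465 is false
  destination country ∈ {BR, CA}: BR is in the set → true
Combine:
[1.1.1.1] true AND true = true
[1.1.1] NOT true = false
[1.1] NOT false = true
[1] NOT true = false
[2.2] false → false (antecedent false ⇒ implication holds) = true
[2] true → true = true
[3.1.1] false OR false = false
[3.1] NOT false = true
[3.2] false AND true = false
[3] true AND false = false
[root] false OR true OR false = true
Overall: true → cleared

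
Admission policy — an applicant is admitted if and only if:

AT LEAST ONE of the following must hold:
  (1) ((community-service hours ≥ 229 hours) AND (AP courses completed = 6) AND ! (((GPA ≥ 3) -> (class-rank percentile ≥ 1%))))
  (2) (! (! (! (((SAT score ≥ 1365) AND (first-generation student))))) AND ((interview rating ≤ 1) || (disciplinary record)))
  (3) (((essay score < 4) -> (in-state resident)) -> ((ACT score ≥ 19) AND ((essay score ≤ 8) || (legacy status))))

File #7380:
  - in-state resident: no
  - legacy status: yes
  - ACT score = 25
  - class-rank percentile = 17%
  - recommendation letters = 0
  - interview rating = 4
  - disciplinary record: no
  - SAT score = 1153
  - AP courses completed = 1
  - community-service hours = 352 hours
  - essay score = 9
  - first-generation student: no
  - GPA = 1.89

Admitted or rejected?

Atomic conditions:
  community-service hours ≥ 229 hours: 352 ≥ 229 is true
  AP courses completed = 6: 1 == 6 is false
  GPA ≥ 3: 1.89 ≥ 3 is false
  class-rank percentile ≥ 1%: 17 ≥ 1 is true
  SAT score ≥ 1365: 1153 ≥ 1365 is false
  first-generation student: no → false
  interview rating ≤ 1: 4 ≤ 1 is false
  disciplinary record: no → false
  essay score < 4: 9 < 4 is false
  in-state resident: no → false
  ACT score ≥ 19: 25 ≥ 19 is true
  essay score ≤ 8: 9 ≤ 8 is false
  legacy status: yes → true
Combine:
[1.3.1] false → true (antecedent false ⇒ implication holds) = true
[1.3] NOT true = false
[1] true AND false AND false = false
[2.1.1.1.1] false AND false = false
[2.1.1.1] NOT false = true
[2.1.1] NOT true = false
[2.1] NOT false = true
[2.2] false OR false = false
[2] true AND false = false
[3.1] false → false (antecedent false ⇒ implication holds) = true
[3.2.2] false OR true = true
[3.2] true AND true = true
[3] true → true = true
[root] false OR false OR true = true
Overall: true → admitted

Admitted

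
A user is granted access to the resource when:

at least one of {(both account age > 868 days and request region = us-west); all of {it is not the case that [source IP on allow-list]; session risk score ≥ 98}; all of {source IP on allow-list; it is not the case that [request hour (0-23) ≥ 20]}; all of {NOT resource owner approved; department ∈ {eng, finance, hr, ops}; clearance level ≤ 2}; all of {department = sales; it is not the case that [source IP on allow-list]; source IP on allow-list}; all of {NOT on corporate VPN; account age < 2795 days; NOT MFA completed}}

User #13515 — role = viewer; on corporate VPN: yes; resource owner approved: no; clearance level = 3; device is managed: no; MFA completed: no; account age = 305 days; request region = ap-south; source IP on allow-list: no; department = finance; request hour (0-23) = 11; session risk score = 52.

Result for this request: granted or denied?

Denied

Atomic conditions:
  account age > 868 days: 305 > 868 is false
  request region = us-west: ap-south == us-west is false
  source IP on allow-list: no → false
  session risk score ≥ 98: 52 ≥ 98 is false
  request hour (0-23) ≥ 20: 11 ≥ 20 is false
  NOT resource owner approved: no → true
  department ∈ {eng, finance, hr, ops}: finance is in the set → true
  clearance level ≤ 2: 3 ≤ 2 is false
  department = sales: finance == sales is false
  NOT on corporate VPN: yes → false
  account age < 2795 days: 305 < 2795 is true
  NOT MFA completed: no → true
Combine:
[1] false AND false = false
[2.1] NOT false = true
[2] true AND false = false
[3.2] NOT false = true
[3] false AND true = false
[4] true AND true AND false = false
[5.2] NOT false = true
[5] false AND true AND false = false
[6] false AND true AND true = false
[root] false OR false OR false OR false OR false OR false = false
Overall: false → denied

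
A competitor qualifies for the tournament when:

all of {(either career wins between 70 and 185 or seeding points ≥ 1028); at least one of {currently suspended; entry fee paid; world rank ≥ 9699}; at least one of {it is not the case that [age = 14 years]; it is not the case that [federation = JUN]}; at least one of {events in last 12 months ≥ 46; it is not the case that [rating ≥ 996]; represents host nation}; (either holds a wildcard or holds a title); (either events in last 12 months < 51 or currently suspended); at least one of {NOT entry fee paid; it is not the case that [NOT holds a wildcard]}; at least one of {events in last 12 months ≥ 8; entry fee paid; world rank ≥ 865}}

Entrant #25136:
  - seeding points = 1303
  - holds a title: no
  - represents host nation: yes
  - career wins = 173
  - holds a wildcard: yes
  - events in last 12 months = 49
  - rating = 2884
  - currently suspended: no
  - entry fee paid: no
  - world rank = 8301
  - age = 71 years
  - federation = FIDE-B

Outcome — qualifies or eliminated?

Atomic conditions:
  career wins between 70 and 185: 173 in [70, 185] is true
  seeding points ≥ 1028: 1303 ≥ 1028 is true
  currently suspended: no → false
  entry fee paid: no → false
  world rank ≥ 9699: 8301 ≥ 9699 is false
  age = 14 years: 71 == 14 is false
  federation = JUN: FIDE-B == JUN is false
  events in last 12 months ≥ 46: 49 ≥ 46 is true
  rating ≥ 996: 2884 ≥ 996 is true
  represents host nation: yes → true
  holds a wildcard: yes → true
  holds a title: no → false
  events in last 12 months < 51: 49 < 51 is true
  NOT entry fee paid: no → true
  NOT holds a wildcard: yes → false
  events in last 12 months ≥ 8: 49 ≥ 8 is true
  world rank ≥ 865: 8301 ≥ 865 is true
Combine:
[1] true OR true = true
[2] false OR false OR false = false
[3.1] NOT false = true
[3.2] NOT false = true
[3] true OR true = true
[4.2] NOT true = false
[4] true OR false OR true = true
[5] true OR false = true
[6] true OR false = true
[7.2] NOT false = true
[7] true OR true = true
[8] true OR false OR true = true
[root] true AND false AND true AND true AND true AND true AND true AND true = false
Overall: false → eliminated

Eliminated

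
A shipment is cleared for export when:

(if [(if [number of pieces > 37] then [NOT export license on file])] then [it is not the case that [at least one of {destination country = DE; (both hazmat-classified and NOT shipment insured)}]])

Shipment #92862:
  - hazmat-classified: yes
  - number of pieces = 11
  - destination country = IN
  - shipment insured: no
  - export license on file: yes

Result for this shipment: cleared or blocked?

Blocked

Atomic conditions:
  number of pieces > 37: 11 > 37 is false
  NOT export license on file: yes → false
  destination country = DE: IN == DE is false
  hazmat-classified: yes → true
  NOT shipment insured: no → true
Combine:
[1] false → false (antecedent false ⇒ implication holds) = true
[2.1.2] true AND true = true
[2.1] false OR true = true
[2] NOT true = false
[root] true → false = false
Overall: false → blocked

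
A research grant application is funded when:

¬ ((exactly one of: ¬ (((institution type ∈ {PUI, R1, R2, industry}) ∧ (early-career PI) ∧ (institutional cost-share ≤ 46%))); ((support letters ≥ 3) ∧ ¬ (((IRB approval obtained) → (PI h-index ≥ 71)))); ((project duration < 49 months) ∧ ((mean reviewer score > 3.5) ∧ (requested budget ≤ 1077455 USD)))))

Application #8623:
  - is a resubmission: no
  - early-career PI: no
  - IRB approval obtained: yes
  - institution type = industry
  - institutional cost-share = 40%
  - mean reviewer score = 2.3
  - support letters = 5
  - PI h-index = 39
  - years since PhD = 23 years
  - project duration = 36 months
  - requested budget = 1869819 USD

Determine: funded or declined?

Funded

Atomic conditions:
  institution type ∈ {PUI, R1, R2, industry}: industry is in the set → true
  early-career PI: no → false
  institutional cost-share ≤ 46%: 40 ≤ 46 is true
  support letters ≥ 3: 5 ≥ 3 is true
  IRB approval obtained: yes → true
  PI h-index ≥ 71: 39 ≥ 71 is false
  project duration < 49 months: 36 < 49 is true
  mean reviewer score > 3.5: 2.3 > 3.5 is false
  requested budget ≤ 1077455 USD: 1869819 ≤ 1077455 is false
Combine:
[1.1.1] true AND false AND true = false
[1.1] NOT false = true
[1.2.2.1] true → false = false
[1.2.2] NOT false = true
[1.2] true AND true = true
[1.3.2] false AND false = false
[1.3] true AND false = false
[1] exactly-one(true, true, false) = false
[root] NOT false = true
Overall: true → funded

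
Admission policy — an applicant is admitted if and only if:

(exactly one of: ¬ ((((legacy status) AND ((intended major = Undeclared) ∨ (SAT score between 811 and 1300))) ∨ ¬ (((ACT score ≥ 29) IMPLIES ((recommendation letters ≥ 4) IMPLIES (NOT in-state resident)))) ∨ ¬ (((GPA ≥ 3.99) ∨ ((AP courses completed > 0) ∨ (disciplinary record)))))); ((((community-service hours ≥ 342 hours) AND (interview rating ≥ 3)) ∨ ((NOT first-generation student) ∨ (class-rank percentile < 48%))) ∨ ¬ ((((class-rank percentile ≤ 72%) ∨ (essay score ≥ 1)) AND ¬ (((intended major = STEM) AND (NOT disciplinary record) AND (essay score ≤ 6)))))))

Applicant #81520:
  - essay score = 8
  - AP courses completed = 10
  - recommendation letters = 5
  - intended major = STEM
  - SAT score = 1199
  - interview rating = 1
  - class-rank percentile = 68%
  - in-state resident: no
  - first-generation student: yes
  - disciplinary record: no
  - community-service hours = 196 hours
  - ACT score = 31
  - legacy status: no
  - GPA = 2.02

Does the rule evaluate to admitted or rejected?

Atomic conditions:
  legacy status: no → false
  intended major = Undeclared: STEM == Undeclared is false
  SAT score between 811 and 1300: 1199 in [811, 1300] is true
  ACT score ≥ 29: 31 ≥ 29 is true
  recommendation letters ≥ 4: 5 ≥ 4 is true
  NOT in-state resident: no → true
  GPA ≥ 3.99: 2.02 ≥ 3.99 is false
  AP courses completed > 0: 10 > 0 is true
  disciplinary record: no → false
  community-service hours ≥ 342 hours: 196 ≥ 342 is false
  interview rating ≥ 3: 1 ≥ 3 is false
  NOT first-generation student: yes → false
  class-rank percentile < 48%: 68 < 48 is false
  class-rank percentile ≤ 72%: 68 ≤ 72 is true
  essay score ≥ 1: 8 ≥ 1 is true
  intended major = STEM: STEM == STEM is true
  NOT disciplinary record: no → true
  essay score ≤ 6: 8 ≤ 6 is false
Combine:
[1.1.1.2] false OR true = true
[1.1.1] false AND true = false
[1.1.2.1.2] true → true = true
[1.1.2.1] true → true = true
[1.1.2] NOT true = false
[1.1.3.1.2] true OR false = true
[1.1.3.1] false OR true = true
[1.1.3] NOT true = false
[1.1] false OR false OR false = false
[1] NOT false = true
[2.1.1] false AND false = false
[2.1.2] false OR false = false
[2.1] false OR false = false
[2.2.1.1] true OR true = true
[2.2.1.2.1] true AND true AND false = false
[2.2.1.2] NOT false = true
[2.2.1] true AND true = true
[2.2] NOT true = false
[2] false OR false = false
[root] exactly-one(true, false) = true
Overall: true → admitted

Admitted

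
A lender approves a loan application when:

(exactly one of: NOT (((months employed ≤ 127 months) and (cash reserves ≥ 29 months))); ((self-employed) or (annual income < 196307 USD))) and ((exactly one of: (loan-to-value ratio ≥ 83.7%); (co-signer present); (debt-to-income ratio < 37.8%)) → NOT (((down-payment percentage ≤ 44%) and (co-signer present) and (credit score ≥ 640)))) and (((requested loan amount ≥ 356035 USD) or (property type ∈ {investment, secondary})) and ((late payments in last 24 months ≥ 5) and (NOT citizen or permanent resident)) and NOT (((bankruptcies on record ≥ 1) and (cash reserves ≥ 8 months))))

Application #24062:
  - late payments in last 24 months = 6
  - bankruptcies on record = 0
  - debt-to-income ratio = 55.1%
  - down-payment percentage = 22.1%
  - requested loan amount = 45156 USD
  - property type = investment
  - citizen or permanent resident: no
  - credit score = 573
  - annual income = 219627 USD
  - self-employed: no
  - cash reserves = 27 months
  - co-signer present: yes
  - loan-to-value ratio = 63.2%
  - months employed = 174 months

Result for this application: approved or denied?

Atomic conditions:
  months employed ≤ 127 months: 174 ≤ 127 is false
  cash reserves ≥ 29 months: 27 ≥ 29 is false
  self-employed: no → false
  annual income < 196307 USD: 219627 < 196307 is false
  loan-to-value ratio ≥ 83.7%: 63.2 ≥ 83.7 is false
  co-signer present: yes → true
  debt-to-income ratio < 37.8%: 55.1 < 37.8 is false
  down-payment percentage ≤ 44%: 22.1 ≤ 44 is true
  credit score ≥ 640: 573 ≥ 640 is false
  requested loan amount ≥ 356035 USD: 45156 ≥ 356035 is false
  property type ∈ {investment, secondary}: investment is in the set → true
  late payments in last 24 months ≥ 5: 6 ≥ 5 is true
  NOT citizen or permanent resident: no → true
  bankruptcies on record ≥ 1: 0 ≥ 1 is false
  cash reserves ≥ 8 months: 27 ≥ 8 is true
Combine:
[1.1.1] false AND false = false
[1.1] NOT false = true
[1.2] false OR false = false
[1] exactly-one(true, false) = true
[2.1] exactly-one(false, true, false) = true
[2.2.1] true AND true AND false = false
[2.2] NOT false = true
[2] true → true = true
[3.1] false OR true = true
[3.2] true AND true = true
[3.3.1] false AND true = false
[3.3] NOT false = true
[3] true AND true AND true = true
[root] true AND true AND true = true
Overall: true → approved

Approved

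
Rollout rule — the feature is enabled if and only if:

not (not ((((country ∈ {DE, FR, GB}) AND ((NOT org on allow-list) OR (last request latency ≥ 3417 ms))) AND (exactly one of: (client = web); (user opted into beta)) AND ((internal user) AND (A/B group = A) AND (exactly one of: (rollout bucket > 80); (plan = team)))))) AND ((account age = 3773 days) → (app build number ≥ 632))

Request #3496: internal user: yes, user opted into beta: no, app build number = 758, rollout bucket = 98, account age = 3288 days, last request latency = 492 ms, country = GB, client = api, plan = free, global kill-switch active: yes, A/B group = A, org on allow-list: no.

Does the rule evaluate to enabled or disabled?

Disabled

Atomic conditions:
  country ∈ {DE, FR, GB}: GB is in the set → true
  NOT org on allow-list: no → true
  last request latency ≥ 3417 ms: 492 ≥ 3417 is false
  client = web: api == web is false
  user opted into beta: no → false
  internal user: yes → true
  A/B group = A: A == A is true
  rollout bucket > 80: 98 > 80 is true
  plan = team: free == team is false
  account age = 3773 days: 3288 == 3773 is false
  app build number ≥ 632: 758 ≥ 632 is true
Combine:
[1.1.1.1.2] true OR false = true
[1.1.1.1] true AND true = true
[1.1.1.2] exactly-one(false, false) = false
[1.1.1.3.3] exactly-one(true, false) = true
[1.1.1.3] true AND true AND true = true
[1.1.1] true AND false AND true = false
[1.1] NOT false = true
[1] NOT true = false
[2] false → true (antecedent false ⇒ implication holds) = true
[root] false AND true = false
Overall: false → disabled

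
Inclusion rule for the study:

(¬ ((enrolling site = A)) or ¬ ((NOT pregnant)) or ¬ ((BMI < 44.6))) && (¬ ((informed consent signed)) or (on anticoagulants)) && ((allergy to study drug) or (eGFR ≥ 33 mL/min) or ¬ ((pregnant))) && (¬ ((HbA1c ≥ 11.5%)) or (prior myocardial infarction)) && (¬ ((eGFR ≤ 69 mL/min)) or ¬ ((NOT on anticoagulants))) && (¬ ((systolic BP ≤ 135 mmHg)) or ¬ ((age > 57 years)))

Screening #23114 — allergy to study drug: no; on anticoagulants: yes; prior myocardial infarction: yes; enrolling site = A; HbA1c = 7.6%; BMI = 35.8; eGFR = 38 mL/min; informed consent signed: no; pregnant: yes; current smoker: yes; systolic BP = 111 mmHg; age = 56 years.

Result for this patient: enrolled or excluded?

Atomic conditions:
  enrolling site = A: A == A is true
  NOT pregnant: yes → false
  BMI < 44.6: 35.8 < 44.6 is true
  informed consent signed: no → false
  on anticoagulants: yes → true
  allergy to study drug: no → false
  eGFR ≥ 33 mL/min: 38 ≥ 33 is true
  pregnant: yes → true
  HbA1c ≥ 11.5%: 7.6 ≥ 11.5 is false
  prior myocardial infarction: yes → true
  eGFR ≤ 69 mL/min: 38 ≤ 69 is true
  NOT on anticoagulants: yes → false
  systolic BP ≤ 135 mmHg: 111 ≤ 135 is true
  age > 57 years: 56 > 57 is false
Combine:
[1.1] NOT true = false
[1.2] NOT false = true
[1.3] NOT true = false
[1] false OR true OR false = true
[2.1] NOT false = true
[2] true OR true = true
[3.3] NOT true = false
[3] false OR true OR false = true
[4.1] NOT false = true
[4] true OR true = true
[5.1] NOT true = false
[5.2] NOT false = true
[5] false OR true = true
[6.1] NOT true = false
[6.2] NOT false = true
[6] false OR true = true
[root] true AND true AND true AND true AND true AND true = true
Overall: true → enrolled

Enrolled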